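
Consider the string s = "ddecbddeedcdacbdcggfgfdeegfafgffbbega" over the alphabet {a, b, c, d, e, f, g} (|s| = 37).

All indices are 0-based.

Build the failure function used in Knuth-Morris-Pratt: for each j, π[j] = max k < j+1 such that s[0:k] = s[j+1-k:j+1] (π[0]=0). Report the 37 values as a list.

[0, 1, 0, 0, 0, 1, 2, 3, 0, 1, 0, 1, 0, 0, 0, 1, 0, 0, 0, 0, 0, 0, 1, 0, 0, 0, 0, 0, 0, 0, 0, 0, 0, 0, 0, 0, 0]

π[0] = 0
j=1 s[j]='d': π[1]=1 (border 'd')
j=2 s[j]='e': k: 1→0; π[2]=0 (border '')
j=3 s[j]='c': π[3]=0 (border '')
j=4 s[j]='b': π[4]=0 (border '')
j=5 s[j]='d': π[5]=1 (border 'd')
j=6 s[j]='d': π[6]=2 (border 'dd')
j=7 s[j]='e': π[7]=3 (border 'dde')
j=8 s[j]='e': k: 3→0; π[8]=0 (border '')
j=9 s[j]='d': π[9]=1 (border 'd')
j=10 s[j]='c': k: 1→0; π[10]=0 (border '')
j=11 s[j]='d': π[11]=1 (border 'd')
j=12 s[j]='a': k: 1→0; π[12]=0 (border '')
j=13 s[j]='c': π[13]=0 (border '')
j=14 s[j]='b': π[14]=0 (border '')
j=15 s[j]='d': π[15]=1 (border 'd')
j=16 s[j]='c': k: 1→0; π[16]=0 (border '')
j=17 s[j]='g': π[17]=0 (border '')
j=18 s[j]='g': π[18]=0 (border '')
j=19 s[j]='f': π[19]=0 (border '')
j=20 s[j]='g': π[20]=0 (border '')
j=21 s[j]='f': π[21]=0 (border '')
j=22 s[j]='d': π[22]=1 (border 'd')
j=23 s[j]='e': k: 1→0; π[23]=0 (border '')
j=24 s[j]='e': π[24]=0 (border '')
j=25 s[j]='g': π[25]=0 (border '')
j=26 s[j]='f': π[26]=0 (border '')
j=27 s[j]='a': π[27]=0 (border '')
j=28 s[j]='f': π[28]=0 (border '')
j=29 s[j]='g': π[29]=0 (border '')
j=30 s[j]='f': π[30]=0 (border '')
j=31 s[j]='f': π[31]=0 (border '')
j=32 s[j]='b': π[32]=0 (border '')
j=33 s[j]='b': π[33]=0 (border '')
j=34 s[j]='e': π[34]=0 (border '')
j=35 s[j]='g': π[35]=0 (border '')
j=36 s[j]='a': π[36]=0 (border '')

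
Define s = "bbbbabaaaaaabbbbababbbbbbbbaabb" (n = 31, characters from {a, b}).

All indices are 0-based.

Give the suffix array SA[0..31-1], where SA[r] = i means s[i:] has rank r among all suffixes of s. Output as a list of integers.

[6, 7, 8, 9, 27, 10, 4, 16, 28, 11, 18, 30, 5, 26, 3, 15, 17, 29, 25, 2, 14, 24, 1, 13, 23, 0, 12, 22, 21, 20, 19]

rank→(start, suffix):
  0 → (6, 'aaaaaabbbbababbbbbbbbaabb')
  1 → (7, 'aaaaabbbbababbbbbbbbaabb')
  2 → (8, 'aaaabbbbababbbbbbbbaabb')
  3 → (9, 'aaabbbbababbbbbbbbaabb')
  4 → (27, 'aabb')
  5 → (10, 'aabbbbababbbbbbbbaabb')
  6 → (4, 'abaaaaaabbbbababbbbbbbbaabb')
  7 → (16, 'ababbbbbbbbaabb')
  8 → (28, 'abb')
  9 → (11, 'abbbbababbbbbbbbaabb')
  10 → (18, 'abbbbbbbbaabb')
  11 → (30, 'b')
  12 → (5, 'baaaaaabbbbababbbbbbbbaabb')
  13 → (26, 'baabb')
  14 → (3, 'babaaaaaabbbbababbbbbbbbaabb')
  15 → (15, 'bababbbbbbbbaabb')
  16 → (17, 'babbbbbbbbaabb')
  17 → (29, 'bb')
  18 → (25, 'bbaabb')
  19 → (2, 'bbabaaaaaabbbbababbbbbbbbaabb')
  20 → (14, 'bbababbbbbbbbaabb')
  21 → (24, 'bbbaabb')
  22 → (1, 'bbbabaaaaaabbbbababbbbbbbbaabb')
  23 → (13, 'bbbababbbbbbbbaabb')
  24 → (23, 'bbbbaabb')
  25 → (0, 'bbbbabaaaaaabbbbababbbbbbbbaabb')
  26 → (12, 'bbbbababbbbbbbbaabb')
  27 → (22, 'bbbbbaabb')
  28 → (21, 'bbbbbbaabb')
  29 → (20, 'bbbbbbbaabb')
  30 → (19, 'bbbbbbbbaabb')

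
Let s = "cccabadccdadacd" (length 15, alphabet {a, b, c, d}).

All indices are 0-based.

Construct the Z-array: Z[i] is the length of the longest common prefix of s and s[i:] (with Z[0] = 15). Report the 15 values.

Z[0]=15
i=1: i≥r, start 0; Z[1]=2 scan→box=[1,3)
i=2: min(r-i=1, Z[1]=2)=1; Z[2]=1
i=3: i≥r, start 0; Z[3]=0
i=4: i≥r, start 0; Z[4]=0
i=5: i≥r, start 0; Z[5]=0
i=6: i≥r, start 0; Z[6]=0
i=7: i≥r, start 0; Z[7]=2 scan→box=[7,9)
i=8: min(r-i=1, Z[1]=2)=1; Z[8]=1
i=9: i≥r, start 0; Z[9]=0
i=10: i≥r, start 0; Z[10]=0
i=11: i≥r, start 0; Z[11]=0
i=12: i≥r, start 0; Z[12]=0
i=13: i≥r, start 0; Z[13]=1 scan→box=[13,14)
i=14: i≥r, start 0; Z[14]=0

[15, 2, 1, 0, 0, 0, 0, 2, 1, 0, 0, 0, 0, 1, 0]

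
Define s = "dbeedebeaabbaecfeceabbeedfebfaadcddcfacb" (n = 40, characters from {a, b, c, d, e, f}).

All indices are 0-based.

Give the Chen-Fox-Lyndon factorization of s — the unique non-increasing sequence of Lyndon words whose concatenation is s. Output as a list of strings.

emit factor 1: 'd' (i=0, period=1)
emit factor 2: 'beede' (i=1, period=5)
emit factor 3: 'be' (i=6, period=2)
emit factor 4: 'aabbaecfeceabbeedfebfaadcddcfacb' (i=8, period=32)

["d", "beede", "be", "aabbaecfeceabbeedfebfaadcddcfacb"]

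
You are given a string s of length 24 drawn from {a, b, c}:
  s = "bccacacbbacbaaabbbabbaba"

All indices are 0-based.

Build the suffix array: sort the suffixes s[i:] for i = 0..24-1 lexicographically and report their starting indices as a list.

rank | idx | suffix
   0 |  23 | a
   1 |  12 | aaabbbabbaba
   2 |  13 | aabbbabbaba
   3 |  21 | aba
   4 |  18 | abbaba
   5 |  14 | abbbabbaba
   6 |   3 | acacbbacbaaabbbabbaba
   7 |   9 | acbaaabbbabbaba
   8 |   5 | acbbacbaaabbbabbaba
   9 |  22 | ba
  10 |  11 | baaabbbabbaba
  11 |  20 | baba
  12 |  17 | babbaba
  13 |   8 | bacbaaabbbabbaba
  14 |  19 | bbaba
  15 |  16 | bbabbaba
  16 |   7 | bbacbaaabbbabbaba
  17 |  15 | bbbabbaba
  18 |   0 | bccacacbbacbaaabbbabbaba
  19 |   2 | cacacbbacbaaabbbabbaba
  20 |   4 | cacbbacbaaabbbabbaba
  21 |  10 | cbaaabbbabbaba
  22 |   6 | cbbacbaaabbbabbaba
  23 |   1 | ccacacbbacbaaabbbabbaba

[23, 12, 13, 21, 18, 14, 3, 9, 5, 22, 11, 20, 17, 8, 19, 16, 7, 15, 0, 2, 4, 10, 6, 1]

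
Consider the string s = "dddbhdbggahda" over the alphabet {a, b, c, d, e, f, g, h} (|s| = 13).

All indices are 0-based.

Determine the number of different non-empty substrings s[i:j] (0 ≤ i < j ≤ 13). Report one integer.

sorted suffixes:
  #0 SA[0]=12  'a'
  #1 SA[1]=9  'ahda'
  #2 SA[2]=6  'bggahda'
  #3 SA[3]=3  'bhdbggahda'
  #4 SA[4]=11  'da'
  #5 SA[5]=5  'dbggahda'
  #6 SA[6]=2  'dbhdbggahda'
  #7 SA[7]=1  'ddbhdbggahda'
  #8 SA[8]=0  'dddbhdbggahda'
  #9 SA[9]=8  'gahda'
  #10 SA[10]=7  'ggahda'
  #11 SA[11]=10  'hda'
  #12 SA[12]=4  'hdbggahda'

SA = [12, 9, 6, 3, 11, 5, 2, 1, 0, 8, 7, 10, 4]
[i] adj suffixes → lcp
  [1] 12/9 → 1 ('a')
  [2] 9/6 → 0 ('')
  [3] 6/3 → 1 ('b')
  [4] 3/11 → 0 ('')
  [5] 11/5 → 1 ('d')
  [6] 5/2 → 2 ('db')
  [7] 2/1 → 1 ('d')
  [8] 1/0 → 2 ('dd')
  [9] 0/8 → 0 ('')
  [10] 8/7 → 1 ('g')
  [11] 7/10 → 0 ('')
  [12] 10/4 → 2 ('hd')

n(n+1)/2 = 13·14/2 = 91
Σ LCP = 0 + 1 + 0 + 1 + 0 + 1 + 2 + 1 + 2 + 0 + 1 + 0 + 2 = 11
distinct = 91 − 11 = 80

80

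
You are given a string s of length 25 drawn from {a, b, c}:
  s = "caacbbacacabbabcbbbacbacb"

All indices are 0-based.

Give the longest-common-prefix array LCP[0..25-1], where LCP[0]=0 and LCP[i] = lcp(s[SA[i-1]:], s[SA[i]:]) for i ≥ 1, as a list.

rank | idx | suffix
   0 |   1 | aacbbacacabbabcbbbacbacb
   1 |  10 | abbabcbbbacbacb
   2 |  13 | abcbbbacbacb
   3 |   8 | acabbabcbbbacbacb
   4 |   6 | acacabbabcbbbacbacb
   5 |  22 | acb
   6 |  19 | acbacb
   7 |   2 | acbbacacabbabcbbbacbacb
   8 |  24 | b
   9 |  12 | babcbbbacbacb
  10 |   5 | bacacabbabcbbbacbacb
  11 |  21 | bacb
  12 |  18 | bacbacb
  13 |  11 | bbabcbbbacbacb
  14 |   4 | bbacacabbabcbbbacbacb
  15 |  17 | bbacbacb
  16 |  16 | bbbacbacb
  17 |  14 | bcbbbacbacb
  18 |   0 | caacbbacacabbabcbbbacbacb
  19 |   9 | cabbabcbbbacbacb
  20 |   7 | cacabbabcbbbacbacb
  21 |  23 | cb
  22 |  20 | cbacb
  23 |   3 | cbbacacabbabcbbbacbacb
  24 |  15 | cbbbacbacb

SA = [1, 10, 13, 8, 6, 22, 19, 2, 24, 12, 5, 21, 18, 11, 4, 17, 16, 14, 0, 9, 7, 23, 20, 3, 15]
rank  pair      lcp
   1  s[1:],s[10:]  1  'a'
   2  s[10:],s[13:]  2  'ab'
   3  s[13:],s[8:]  1  'a'
   4  s[8:],s[6:]  3  'aca'
   5  s[6:],s[22:]  2  'ac'
   6  s[22:],s[19:]  3  'acb'
   7  s[19:],s[2:]  3  'acb'
   8  s[2:],s[24:]  0  ''
   9  s[24:],s[12:]  1  'b'
  10  s[12:],s[5:]  2  'ba'
  11  s[5:],s[21:]  3  'bac'
  12  s[21:],s[18:]  4  'bacb'
  13  s[18:],s[11:]  1  'b'
  14  s[11:],s[4:]  3  'bba'
  15  s[4:],s[17:]  4  'bbac'
  16  s[17:],s[16:]  2  'bb'
  17  s[16:],s[14:]  1  'b'
  18  s[14:],s[0:]  0  ''
  19  s[0:],s[9:]  2  'ca'
  20  s[9:],s[7:]  2  'ca'
  21  s[7:],s[23:]  1  'c'
  22  s[23:],s[20:]  2  'cb'
  23  s[20:],s[3:]  2  'cb'
  24  s[3:],s[15:]  3  'cbb'

[0, 1, 2, 1, 3, 2, 3, 3, 0, 1, 2, 3, 4, 1, 3, 4, 2, 1, 0, 2, 2, 1, 2, 2, 3]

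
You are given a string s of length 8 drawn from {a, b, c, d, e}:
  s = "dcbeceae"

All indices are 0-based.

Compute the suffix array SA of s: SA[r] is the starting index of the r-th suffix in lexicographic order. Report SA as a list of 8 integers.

rank | idx | suffix
   0 |   6 | ae
   1 |   2 | beceae
   2 |   1 | cbeceae
   3 |   4 | ceae
   4 |   0 | dcbeceae
   5 |   7 | e
   6 |   5 | eae
   7 |   3 | eceae

[6, 2, 1, 4, 0, 7, 5, 3]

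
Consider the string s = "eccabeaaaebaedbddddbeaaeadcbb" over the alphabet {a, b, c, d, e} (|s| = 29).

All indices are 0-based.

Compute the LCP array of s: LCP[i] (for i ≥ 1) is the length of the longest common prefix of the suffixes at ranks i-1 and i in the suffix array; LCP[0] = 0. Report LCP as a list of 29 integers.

[0, 2, 3, 1, 1, 1, 2, 2, 0, 1, 1, 1, 1, 4, 0, 1, 1, 0, 2, 1, 1, 2, 3, 0, 3, 2, 1, 1, 1]

sorted suffixes:
  #0 SA[0]=6  'aaaebaedbddddbeaaeadcbb'
  #1 SA[1]=21  'aaeadcbb'
  #2 SA[2]=7  'aaebaedbddddbeaaeadcbb'
  #3 SA[3]=3  'abeaaaebaedbddddbeaaeadcbb'
  #4 SA[4]=24  'adcbb'
  #5 SA[5]=22  'aeadcbb'
  #6 SA[6]=8  'aebaedbddddbeaaeadcbb'
  #7 SA[7]=11  'aedbddddbeaaeadcbb'
  #8 SA[8]=28  'b'
  #9 SA[9]=10  'baedbddddbeaaeadcbb'
  #10 SA[10]=27  'bb'
  #11 SA[11]=14  'bddddbeaaeadcbb'
  #12 SA[12]=4  'beaaaebaedbddddbeaaeadcbb'
  #13 SA[13]=19  'beaaeadcbb'
  #14 SA[14]=2  'cabeaaaebaedbddddbeaaeadcbb'
  #15 SA[15]=26  'cbb'
  #16 SA[16]=1  'ccabeaaaebaedbddddbeaaeadcbb'
  #17 SA[17]=13  'dbddddbeaaeadcbb'
  #18 SA[18]=18  'dbeaaeadcbb'
  #19 SA[19]=25  'dcbb'
  #20 SA[20]=17  'ddbeaaeadcbb'
  #21 SA[21]=16  'dddbeaaeadcbb'
  #22 SA[22]=15  'ddddbeaaeadcbb'
  #23 SA[23]=5  'eaaaebaedbddddbeaaeadcbb'
  #24 SA[24]=20  'eaaeadcbb'
  #25 SA[25]=23  'eadcbb'
  #26 SA[26]=9  'ebaedbddddbeaaeadcbb'
  #27 SA[27]=0  'eccabeaaaebaedbddddbeaaeadcbb'
  #28 SA[28]=12  'edbddddbeaaeadcbb'

SA = [6, 21, 7, 3, 24, 22, 8, 11, 28, 10, 27, 14, 4, 19, 2, 26, 1, 13, 18, 25, 17, 16, 15, 5, 20, 23, 9, 0, 12]
i: (SA[i-1],SA[i]) lcp shared
  1: (6,21) 2 'aa'
  2: (21,7) 3 'aae'
  3: (7,3) 1 'a'
  4: (3,24) 1 'a'
  5: (24,22) 1 'a'
  6: (22,8) 2 'ae'
  7: (8,11) 2 'ae'
  8: (11,28) 0 ''
  9: (28,10) 1 'b'
  10: (10,27) 1 'b'
  11: (27,14) 1 'b'
  12: (14,4) 1 'b'
  13: (4,19) 4 'beaa'
  14: (19,2) 0 ''
  15: (2,26) 1 'c'
  16: (26,1) 1 'c'
  17: (1,13) 0 ''
  18: (13,18) 2 'db'
  19: (18,25) 1 'd'
  20: (25,17) 1 'd'
  21: (17,16) 2 'dd'
  22: (16,15) 3 'ddd'
  23: (15,5) 0 ''
  24: (5,20) 3 'eaa'
  25: (20,23) 2 'ea'
  26: (23,9) 1 'e'
  27: (9,0) 1 'e'
  28: (0,12) 1 'e'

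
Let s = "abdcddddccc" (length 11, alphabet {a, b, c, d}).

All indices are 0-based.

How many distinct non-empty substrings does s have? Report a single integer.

rank→(start, suffix):
  0 → (0, 'abdcddddccc')
  1 → (1, 'bdcddddccc')
  2 → (10, 'c')
  3 → (9, 'cc')
  4 → (8, 'ccc')
  5 → (3, 'cddddccc')
  6 → (7, 'dccc')
  7 → (2, 'dcddddccc')
  8 → (6, 'ddccc')
  9 → (5, 'dddccc')
  10 → (4, 'ddddccc')

SA = [0, 1, 10, 9, 8, 3, 7, 2, 6, 5, 4]
[i] adj suffixes → lcp
  [1] 0/1 → 0 ('')
  [2] 1/10 → 0 ('')
  [3] 10/9 → 1 ('c')
  [4] 9/8 → 2 ('cc')
  [5] 8/3 → 1 ('c')
  [6] 3/7 → 0 ('')
  [7] 7/2 → 2 ('dc')
  [8] 2/6 → 1 ('d')
  [9] 6/5 → 2 ('dd')
  [10] 5/4 → 3 ('ddd')

n(n+1)/2 = 11·12/2 = 66
Σ LCP = 0 + 0 + 0 + 1 + 2 + 1 + 0 + 2 + 1 + 2 + 3 = 12
distinct = 66 − 12 = 54

54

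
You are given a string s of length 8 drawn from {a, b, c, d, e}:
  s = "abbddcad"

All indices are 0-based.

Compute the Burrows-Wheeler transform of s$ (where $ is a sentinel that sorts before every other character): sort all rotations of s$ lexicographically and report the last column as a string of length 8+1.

d$cabdadb

rank  rotation   last
    0  $abbddcad  d
    1  abbddcad$  $
    2  ad$abbddc  c
    3  bbddcad$a  a
    4  bddcad$ab  b
    5  cad$abbdd  d
    6  d$abbddca  a
    7  dcad$abbd  d
    8  ddcad$abb  b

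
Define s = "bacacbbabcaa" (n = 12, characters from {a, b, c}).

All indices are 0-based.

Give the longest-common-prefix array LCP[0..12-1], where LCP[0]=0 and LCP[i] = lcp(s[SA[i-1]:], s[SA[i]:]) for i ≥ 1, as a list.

sorted suffixes:
  #0 SA[0]=11  'a'
  #1 SA[1]=10  'aa'
  #2 SA[2]=7  'abcaa'
  #3 SA[3]=1  'acacbbabcaa'
  #4 SA[4]=3  'acbbabcaa'
  #5 SA[5]=6  'babcaa'
  #6 SA[6]=0  'bacacbbabcaa'
  #7 SA[7]=5  'bbabcaa'
  #8 SA[8]=8  'bcaa'
  #9 SA[9]=9  'caa'
  #10 SA[10]=2  'cacbbabcaa'
  #11 SA[11]=4  'cbbabcaa'

SA = [11, 10, 7, 1, 3, 6, 0, 5, 8, 9, 2, 4]
[i] adj suffixes → lcp
  [1] 11/10 → 1 ('a')
  [2] 10/7 → 1 ('a')
  [3] 7/1 → 1 ('a')
  [4] 1/3 → 2 ('ac')
  [5] 3/6 → 0 ('')
  [6] 6/0 → 2 ('ba')
  [7] 0/5 → 1 ('b')
  [8] 5/8 → 1 ('b')
  [9] 8/9 → 0 ('')
  [10] 9/2 → 2 ('ca')
  [11] 2/4 → 1 ('c')

[0, 1, 1, 1, 2, 0, 2, 1, 1, 0, 2, 1]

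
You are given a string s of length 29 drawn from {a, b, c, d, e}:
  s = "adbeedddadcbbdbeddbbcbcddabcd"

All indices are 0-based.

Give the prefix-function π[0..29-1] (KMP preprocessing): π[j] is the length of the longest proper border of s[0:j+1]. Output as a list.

[0, 0, 0, 0, 0, 0, 0, 0, 1, 2, 0, 0, 0, 0, 0, 0, 0, 0, 0, 0, 0, 0, 0, 0, 0, 1, 0, 0, 0]

π[0] = 0
j=1 s[j]='d': π[1]=0 (border '')
j=2 s[j]='b': π[2]=0 (border '')
j=3 s[j]='e': π[3]=0 (border '')
j=4 s[j]='e': π[4]=0 (border '')
j=5 s[j]='d': π[5]=0 (border '')
j=6 s[j]='d': π[6]=0 (border '')
j=7 s[j]='d': π[7]=0 (border '')
j=8 s[j]='a': π[8]=1 (border 'a')
j=9 s[j]='d': π[9]=2 (border 'ad')
j=10 s[j]='c': k: 2→0; π[10]=0 (border '')
j=11 s[j]='b': π[11]=0 (border '')
j=12 s[j]='b': π[12]=0 (border '')
j=13 s[j]='d': π[13]=0 (border '')
j=14 s[j]='b': π[14]=0 (border '')
j=15 s[j]='e': π[15]=0 (border '')
j=16 s[j]='d': π[16]=0 (border '')
j=17 s[j]='d': π[17]=0 (border '')
j=18 s[j]='b': π[18]=0 (border '')
j=19 s[j]='b': π[19]=0 (border '')
j=20 s[j]='c': π[20]=0 (border '')
j=21 s[j]='b': π[21]=0 (border '')
j=22 s[j]='c': π[22]=0 (border '')
j=23 s[j]='d': π[23]=0 (border '')
j=24 s[j]='d': π[24]=0 (border '')
j=25 s[j]='a': π[25]=1 (border 'a')
j=26 s[j]='b': k: 1→0; π[26]=0 (border '')
j=27 s[j]='c': π[27]=0 (border '')
j=28 s[j]='d': π[28]=0 (border '')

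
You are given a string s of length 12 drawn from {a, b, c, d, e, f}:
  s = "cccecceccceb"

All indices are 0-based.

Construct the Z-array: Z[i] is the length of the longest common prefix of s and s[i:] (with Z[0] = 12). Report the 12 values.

Z[0]=12
i=1: i≥r, start 0; Z[1]=2 grow→box=[1,3)
i=2: min(r-i=1, Z[1]=2)=1; Z[2]=1
i=3: i≥r, start 0; Z[3]=0
i=4: i≥r, start 0; Z[4]=2 grow→box=[4,6)
i=5: min(r-i=1, Z[1]=2)=1; Z[5]=1
i=6: i≥r, start 0; Z[6]=0
i=7: i≥r, start 0; Z[7]=4 grow→box=[7,11)
i=8: min(r-i=3, Z[1]=2)=2; Z[8]=2
i=9: min(r-i=2, Z[2]=1)=1; Z[9]=1
i=10: min(r-i=1, Z[3]=0)=0; Z[10]=0
i=11: i≥r, start 0; Z[11]=0

[12, 2, 1, 0, 2, 1, 0, 4, 2, 1, 0, 0]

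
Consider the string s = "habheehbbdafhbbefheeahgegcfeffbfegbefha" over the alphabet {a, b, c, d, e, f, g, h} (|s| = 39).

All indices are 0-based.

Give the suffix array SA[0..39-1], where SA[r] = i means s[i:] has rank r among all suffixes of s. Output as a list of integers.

rank→(start, suffix):
  0 → (38, 'a')
  1 → (1, 'abheehbbdafhbbefheeahgegcfeffbfegbefha')
  2 → (10, 'afhbbefheeahgegcfeffbfegbefha')
  3 → (20, 'ahgegcfeffbfegbefha')
  4 → (7, 'bbdafhbbefheeahgegcfeffbfegbefha')
  5 → (13, 'bbefheeahgegcfeffbfegbefha')
  6 → (8, 'bdafhbbefheeahgegcfeffbfegbefha')
  7 → (34, 'befha')
  8 → (14, 'befheeahgegcfeffbfegbefha')
  9 → (30, 'bfegbefha')
  10 → (2, 'bheehbbdafhbbefheeahgegcfeffbfegbefha')
  11 → (25, 'cfeffbfegbefha')
  12 → (9, 'dafhbbefheeahgegcfeffbfegbefha')
  13 → (19, 'eahgegcfeffbfegbefha')
  14 → (18, 'eeahgegcfeffbfegbefha')
  15 → (4, 'eehbbdafhbbefheeahgegcfeffbfegbefha')
  16 → (27, 'effbfegbefha')
  17 → (35, 'efha')
  18 → (15, 'efheeahgegcfeffbfegbefha')
  19 → (32, 'egbefha')
  20 → (23, 'egcfeffbfegbefha')
  21 → (5, 'ehbbdafhbbefheeahgegcfeffbfegbefha')
  22 → (29, 'fbfegbefha')
  23 → (26, 'feffbfegbefha')
  24 → (31, 'fegbefha')
  25 → (28, 'ffbfegbefha')
  26 → (36, 'fha')
  27 → (11, 'fhbbefheeahgegcfeffbfegbefha')
  28 → (16, 'fheeahgegcfeffbfegbefha')
  29 → (33, 'gbefha')
  30 → (24, 'gcfeffbfegbefha')
  31 → (22, 'gegcfeffbfegbefha')
  32 → (37, 'ha')
  33 → (0, 'habheehbbdafhbbefheeahgegcfeffbfegbefha')
  34 → (6, 'hbbdafhbbefheeahgegcfeffbfegbefha')
  35 → (12, 'hbbefheeahgegcfeffbfegbefha')
  36 → (17, 'heeahgegcfeffbfegbefha')
  37 → (3, 'heehbbdafhbbefheeahgegcfeffbfegbefha')
  38 → (21, 'hgegcfeffbfegbefha')

[38, 1, 10, 20, 7, 13, 8, 34, 14, 30, 2, 25, 9, 19, 18, 4, 27, 35, 15, 32, 23, 5, 29, 26, 31, 28, 36, 11, 16, 33, 24, 22, 37, 0, 6, 12, 17, 3, 21]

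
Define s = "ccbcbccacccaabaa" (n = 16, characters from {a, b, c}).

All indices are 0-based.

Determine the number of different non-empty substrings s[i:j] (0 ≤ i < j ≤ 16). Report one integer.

sorted suffixes:
  #0 SA[0]=15  'a'
  #1 SA[1]=14  'aa'
  #2 SA[2]=11  'aabaa'
  #3 SA[3]=12  'abaa'
  #4 SA[4]=7  'acccaabaa'
  #5 SA[5]=13  'baa'
  #6 SA[6]=2  'bcbccacccaabaa'
  #7 SA[7]=4  'bccacccaabaa'
  #8 SA[8]=10  'caabaa'
  #9 SA[9]=6  'cacccaabaa'
  #10 SA[10]=1  'cbcbccacccaabaa'
  #11 SA[11]=3  'cbccacccaabaa'
  #12 SA[12]=9  'ccaabaa'
  #13 SA[13]=5  'ccacccaabaa'
  #14 SA[14]=0  'ccbcbccacccaabaa'
  #15 SA[15]=8  'cccaabaa'

SA = [15, 14, 11, 12, 7, 13, 2, 4, 10, 6, 1, 3, 9, 5, 0, 8]
rank  pair      lcp
   1  s[15:],s[14:]  1  'a'
   2  s[14:],s[11:]  2  'aa'
   3  s[11:],s[12:]  1  'a'
   4  s[12:],s[7:]  1  'a'
   5  s[7:],s[13:]  0  ''
   6  s[13:],s[2:]  1  'b'
   7  s[2:],s[4:]  2  'bc'
   8  s[4:],s[10:]  0  ''
   9  s[10:],s[6:]  2  'ca'
  10  s[6:],s[1:]  1  'c'
  11  s[1:],s[3:]  3  'cbc'
  12  s[3:],s[9:]  1  'c'
  13  s[9:],s[5:]  3  'cca'
  14  s[5:],s[0:]  2  'cc'
  15  s[0:],s[8:]  2  'cc'

n(n+1)/2 = 16·17/2 = 136
Σ LCP = 0 + 1 + 2 + 1 + 1 + 0 + 1 + 2 + 0 + 2 + 1 + 3 + 1 + 3 + 2 + 2 = 22
distinct = 136 − 22 = 114

114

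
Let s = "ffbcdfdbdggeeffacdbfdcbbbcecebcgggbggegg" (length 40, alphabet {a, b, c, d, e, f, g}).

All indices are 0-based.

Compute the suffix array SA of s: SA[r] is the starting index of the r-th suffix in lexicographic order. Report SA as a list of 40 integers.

rank | idx | suffix
   0 |  15 | acdbfdcbbbcecebcgggbggegg
   1 |  22 | bbbcecebcgggbggegg
   2 |  23 | bbcecebcgggbggegg
   3 |   2 | bcdfdbdggeeffacdbfdcbbbcecebcgggbggegg
   4 |  24 | bcecebcgggbggegg
   5 |  29 | bcgggbggegg
   6 |   7 | bdggeeffacdbfdcbbbcecebcgggbggegg
   7 |  18 | bfdcbbbcecebcgggbggegg
   8 |  34 | bggegg
   9 |  21 | cbbbcecebcgggbggegg
  10 |  16 | cdbfdcbbbcecebcgggbggegg
  11 |   3 | cdfdbdggeeffacdbfdcbbbcecebcgggbggegg
  12 |  27 | cebcgggbggegg
  13 |  25 | cecebcgggbggegg
  14 |  30 | cgggbggegg
  15 |   6 | dbdggeeffacdbfdcbbbcecebcgggbggegg
  16 |  17 | dbfdcbbbcecebcgggbggegg
  17 |  20 | dcbbbcecebcgggbggegg
  18 |   4 | dfdbdggeeffacdbfdcbbbcecebcgggbggegg
  19 |   8 | dggeeffacdbfdcbbbcecebcgggbggegg
  20 |  28 | ebcgggbggegg
  21 |  26 | ecebcgggbggegg
  22 |  11 | eeffacdbfdcbbbcecebcgggbggegg
  23 |  12 | effacdbfdcbbbcecebcgggbggegg
  24 |  37 | egg
  25 |  14 | facdbfdcbbbcecebcgggbggegg
  26 |   1 | fbcdfdbdggeeffacdbfdcbbbcecebcgggbggegg
  27 |   5 | fdbdggeeffacdbfdcbbbcecebcgggbggegg
  28 |  19 | fdcbbbcecebcgggbggegg
  29 |  13 | ffacdbfdcbbbcecebcgggbggegg
  30 |   0 | ffbcdfdbdggeeffacdbfdcbbbcecebcgggbggegg
  31 |  39 | g
  32 |  33 | gbggegg
  33 |  10 | geeffacdbfdcbbbcecebcgggbggegg
  34 |  36 | gegg
  35 |  38 | gg
  36 |  32 | ggbggegg
  37 |   9 | ggeeffacdbfdcbbbcecebcgggbggegg
  38 |  35 | ggegg
  39 |  31 | gggbggegg

[15, 22, 23, 2, 24, 29, 7, 18, 34, 21, 16, 3, 27, 25, 30, 6, 17, 20, 4, 8, 28, 26, 11, 12, 37, 14, 1, 5, 19, 13, 0, 39, 33, 10, 36, 38, 32, 9, 35, 31]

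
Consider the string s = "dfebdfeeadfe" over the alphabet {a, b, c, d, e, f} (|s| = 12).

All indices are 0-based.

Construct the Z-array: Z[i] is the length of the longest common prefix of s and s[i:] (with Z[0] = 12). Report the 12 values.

Z[0]=12
i=1: i≥r, start 0; Z[1]=0
i=2: i≥r, start 0; Z[2]=0
i=3: i≥r, start 0; Z[3]=0
i=4: i≥r, start 0; Z[4]=3 scan→box=[4,7)
i=5: min(r-i=2, Z[1]=0)=0; Z[5]=0
i=6: min(r-i=1, Z[2]=0)=0; Z[6]=0
i=7: i≥r, start 0; Z[7]=0
i=8: i≥r, start 0; Z[8]=0
i=9: i≥r, start 0; Z[9]=3 scan→box=[9,12)
i=10: min(r-i=2, Z[1]=0)=0; Z[10]=0
i=11: min(r-i=1, Z[2]=0)=0; Z[11]=0

[12, 0, 0, 0, 3, 0, 0, 0, 0, 3, 0, 0]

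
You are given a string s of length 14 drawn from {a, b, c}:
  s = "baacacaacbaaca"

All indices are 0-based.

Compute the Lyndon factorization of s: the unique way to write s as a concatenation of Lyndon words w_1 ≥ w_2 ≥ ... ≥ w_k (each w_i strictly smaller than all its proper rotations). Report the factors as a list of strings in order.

["b", "aacacaacb", "aac", "a"]

emit factor 1: 'b' (i=0, period=1)
emit factor 2: 'aacacaacb' (i=1, period=9)
emit factor 3: 'aac' (i=10, period=3)
emit factor 4: 'a' (i=13, period=1)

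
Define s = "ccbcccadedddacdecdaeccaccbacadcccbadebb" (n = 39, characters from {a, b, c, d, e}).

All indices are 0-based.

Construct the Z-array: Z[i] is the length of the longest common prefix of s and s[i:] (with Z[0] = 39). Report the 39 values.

[39, 1, 0, 2, 2, 1, 0, 0, 0, 0, 0, 0, 0, 1, 0, 0, 1, 0, 0, 0, 2, 1, 0, 3, 1, 0, 0, 1, 0, 0, 2, 3, 1, 0, 0, 0, 0, 0, 0]

Z[0]=39
i=1: outside box; Z[1]=1 scan→box=[1,2)
i=2: outside box; Z[2]=0
i=3: outside box; Z[3]=2 scan→box=[3,5)
i=4: min(r-i=1, Z[1]=1)=1; Z[4]=2 scan→box=[4,6)
i=5: min(r-i=1, Z[1]=1)=1; Z[5]=1
i=6: outside box; Z[6]=0
i=7: outside box; Z[7]=0
i=8: outside box; Z[8]=0
i=9: outside box; Z[9]=0
i=10: outside box; Z[10]=0
i=11: outside box; Z[11]=0
i=12: outside box; Z[12]=0
i=13: outside box; Z[13]=1 scan→box=[13,14)
i=14: outside box; Z[14]=0
i=15: outside box; Z[15]=0
i=16: outside box; Z[16]=1 scan→box=[16,17)
i=17: outside box; Z[17]=0
i=18: outside box; Z[18]=0
i=19: outside box; Z[19]=0
i=20: outside box; Z[20]=2 scan→box=[20,22)
i=21: min(r-i=1, Z[1]=1)=1; Z[21]=1
i=22: outside box; Z[22]=0
i=23: outside box; Z[23]=3 scan→box=[23,26)
i=24: min(r-i=2, Z[1]=1)=1; Z[24]=1
i=25: min(r-i=1, Z[2]=0)=0; Z[25]=0
i=26: outside box; Z[26]=0
i=27: outside box; Z[27]=1 scan→box=[27,28)
i=28: outside box; Z[28]=0
i=29: outside box; Z[29]=0
i=30: outside box; Z[30]=2 scan→box=[30,32)
i=31: min(r-i=1, Z[1]=1)=1; Z[31]=3 scan→box=[31,34)
i=32: min(r-i=2, Z[1]=1)=1; Z[32]=1
i=33: min(r-i=1, Z[2]=0)=0; Z[33]=0
i=34: outside box; Z[34]=0
i=35: outside box; Z[35]=0
i=36: outside box; Z[36]=0
i=37: outside box; Z[37]=0
i=38: outside box; Z[38]=0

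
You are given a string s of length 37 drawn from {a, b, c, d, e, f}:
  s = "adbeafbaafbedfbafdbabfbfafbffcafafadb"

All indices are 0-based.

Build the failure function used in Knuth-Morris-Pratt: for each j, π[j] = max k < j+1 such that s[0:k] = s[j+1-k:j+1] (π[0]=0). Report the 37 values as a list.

π[0] = 0
j=1 s[j]='d': π[1]=0 (border '')
j=2 s[j]='b': π[2]=0 (border '')
j=3 s[j]='e': π[3]=0 (border '')
j=4 s[j]='a': π[4]=1 (border 'a')
j=5 s[j]='f': k: 1→0; π[5]=0 (border '')
j=6 s[j]='b': π[6]=0 (border '')
j=7 s[j]='a': π[7]=1 (border 'a')
j=8 s[j]='a': k: 1→0; π[8]=1 (border 'a')
j=9 s[j]='f': k: 1→0; π[9]=0 (border '')
j=10 s[j]='b': π[10]=0 (border '')
j=11 s[j]='e': π[11]=0 (border '')
j=12 s[j]='d': π[12]=0 (border '')
j=13 s[j]='f': π[13]=0 (border '')
j=14 s[j]='b': π[14]=0 (border '')
j=15 s[j]='a': π[15]=1 (border 'a')
j=16 s[j]='f': k: 1→0; π[16]=0 (border '')
j=17 s[j]='d': π[17]=0 (border '')
j=18 s[j]='b': π[18]=0 (border '')
j=19 s[j]='a': π[19]=1 (border 'a')
j=20 s[j]='b': k: 1→0; π[20]=0 (border '')
j=21 s[j]='f': π[21]=0 (border '')
j=22 s[j]='b': π[22]=0 (border '')
j=23 s[j]='f': π[23]=0 (border '')
j=24 s[j]='a': π[24]=1 (border 'a')
j=25 s[j]='f': k: 1→0; π[25]=0 (border '')
j=26 s[j]='b': π[26]=0 (border '')
j=27 s[j]='f': π[27]=0 (border '')
j=28 s[j]='f': π[28]=0 (border '')
j=29 s[j]='c': π[29]=0 (border '')
j=30 s[j]='a': π[30]=1 (border 'a')
j=31 s[j]='f': k: 1→0; π[31]=0 (border '')
j=32 s[j]='a': π[32]=1 (border 'a')
j=33 s[j]='f': k: 1→0; π[33]=0 (border '')
j=34 s[j]='a': π[34]=1 (border 'a')
j=35 s[j]='d': π[35]=2 (border 'ad')
j=36 s[j]='b': π[36]=3 (border 'adb')

[0, 0, 0, 0, 1, 0, 0, 1, 1, 0, 0, 0, 0, 0, 0, 1, 0, 0, 0, 1, 0, 0, 0, 0, 1, 0, 0, 0, 0, 0, 1, 0, 1, 0, 1, 2, 3]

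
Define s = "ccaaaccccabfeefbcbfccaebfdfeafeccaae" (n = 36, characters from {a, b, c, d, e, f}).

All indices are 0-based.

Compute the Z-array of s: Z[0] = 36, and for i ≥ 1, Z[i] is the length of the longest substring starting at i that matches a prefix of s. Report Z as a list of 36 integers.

[36, 1, 0, 0, 0, 2, 2, 3, 1, 0, 0, 0, 0, 0, 0, 0, 1, 0, 0, 3, 1, 0, 0, 0, 0, 0, 0, 0, 0, 0, 0, 4, 1, 0, 0, 0]

Z[0]=36
i=1: i≥r, start 0; Z[1]=1 extend→box=[1,2)
i=2: i≥r, start 0; Z[2]=0
i=3: i≥r, start 0; Z[3]=0
i=4: i≥r, start 0; Z[4]=0
i=5: i≥r, start 0; Z[5]=2 extend→box=[5,7)
i=6: min(r-i=1, Z[1]=1)=1; Z[6]=2 extend→box=[6,8)
i=7: min(r-i=1, Z[1]=1)=1; Z[7]=3 extend→box=[7,10)
i=8: min(r-i=2, Z[1]=1)=1; Z[8]=1
i=9: min(r-i=1, Z[2]=0)=0; Z[9]=0
i=10: i≥r, start 0; Z[10]=0
i=11: i≥r, start 0; Z[11]=0
i=12: i≥r, start 0; Z[12]=0
i=13: i≥r, start 0; Z[13]=0
i=14: i≥r, start 0; Z[14]=0
i=15: i≥r, start 0; Z[15]=0
i=16: i≥r, start 0; Z[16]=1 extend→box=[16,17)
i=17: i≥r, start 0; Z[17]=0
i=18: i≥r, start 0; Z[18]=0
i=19: i≥r, start 0; Z[19]=3 extend→box=[19,22)
i=20: min(r-i=2, Z[1]=1)=1; Z[20]=1
i=21: min(r-i=1, Z[2]=0)=0; Z[21]=0
i=22: i≥r, start 0; Z[22]=0
i=23: i≥r, start 0; Z[23]=0
i=24: i≥r, start 0; Z[24]=0
i=25: i≥r, start 0; Z[25]=0
i=26: i≥r, start 0; Z[26]=0
i=27: i≥r, start 0; Z[27]=0
i=28: i≥r, start 0; Z[28]=0
i=29: i≥r, start 0; Z[29]=0
i=30: i≥r, start 0; Z[30]=0
i=31: i≥r, start 0; Z[31]=4 extend→box=[31,35)
i=32: min(r-i=3, Z[1]=1)=1; Z[32]=1
i=33: min(r-i=2, Z[2]=0)=0; Z[33]=0
i=34: min(r-i=1, Z[3]=0)=0; Z[34]=0
i=35: i≥r, start 0; Z[35]=0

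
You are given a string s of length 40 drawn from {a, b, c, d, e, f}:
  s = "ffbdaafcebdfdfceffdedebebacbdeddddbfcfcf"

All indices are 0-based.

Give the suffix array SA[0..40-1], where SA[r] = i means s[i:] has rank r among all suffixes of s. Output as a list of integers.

rank→(start, suffix):
  0 → (4, 'aafcebdfdfceffdedebebacbdeddddbfcfcf')
  1 → (25, 'acbdeddddbfcfcf')
  2 → (5, 'afcebdfdfceffdedebebacbdeddddbfcfcf')
  3 → (24, 'bacbdeddddbfcfcf')
  4 → (2, 'bdaafcebdfdfceffdedebebacbdeddddbfcfcf')
  5 → (27, 'bdeddddbfcfcf')
  6 → (9, 'bdfdfceffdedebebacbdeddddbfcfcf')
  7 → (22, 'bebacbdeddddbfcfcf')
  8 → (34, 'bfcfcf')
  9 → (26, 'cbdeddddbfcfcf')
  10 → (7, 'cebdfdfceffdedebebacbdeddddbfcfcf')
  11 → (14, 'ceffdedebebacbdeddddbfcfcf')
  12 → (38, 'cf')
  13 → (36, 'cfcf')
  14 → (3, 'daafcebdfdfceffdedebebacbdeddddbfcfcf')
  15 → (33, 'dbfcfcf')
  16 → (32, 'ddbfcfcf')
  17 → (31, 'dddbfcfcf')
  18 → (30, 'ddddbfcfcf')
  19 → (20, 'debebacbdeddddbfcfcf')
  20 → (28, 'deddddbfcfcf')
  21 → (18, 'dedebebacbdeddddbfcfcf')
  22 → (12, 'dfceffdedebebacbdeddddbfcfcf')
  23 → (10, 'dfdfceffdedebebacbdeddddbfcfcf')
  24 → (23, 'ebacbdeddddbfcfcf')
  25 → (8, 'ebdfdfceffdedebebacbdeddddbfcfcf')
  26 → (21, 'ebebacbdeddddbfcfcf')
  27 → (29, 'eddddbfcfcf')
  28 → (19, 'edebebacbdeddddbfcfcf')
  29 → (15, 'effdedebebacbdeddddbfcfcf')
  30 → (39, 'f')
  31 → (1, 'fbdaafcebdfdfceffdedebebacbdeddddbfcfcf')
  32 → (6, 'fcebdfdfceffdedebebacbdeddddbfcfcf')
  33 → (13, 'fceffdedebebacbdeddddbfcfcf')
  34 → (37, 'fcf')
  35 → (35, 'fcfcf')
  36 → (17, 'fdedebebacbdeddddbfcfcf')
  37 → (11, 'fdfceffdedebebacbdeddddbfcfcf')
  38 → (0, 'ffbdaafcebdfdfceffdedebebacbdeddddbfcfcf')
  39 → (16, 'ffdedebebacbdeddddbfcfcf')

[4, 25, 5, 24, 2, 27, 9, 22, 34, 26, 7, 14, 38, 36, 3, 33, 32, 31, 30, 20, 28, 18, 12, 10, 23, 8, 21, 29, 19, 15, 39, 1, 6, 13, 37, 35, 17, 11, 0, 16]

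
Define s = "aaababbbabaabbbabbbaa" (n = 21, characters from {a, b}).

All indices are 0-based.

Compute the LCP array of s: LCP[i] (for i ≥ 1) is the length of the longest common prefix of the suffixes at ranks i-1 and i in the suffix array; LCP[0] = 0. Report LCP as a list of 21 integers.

rank→(start, suffix):
  0 → (20, 'a')
  1 → (19, 'aa')
  2 → (0, 'aaababbbabaabbbabbbaa')
  3 → (1, 'aababbbabaabbbabbbaa')
  4 → (10, 'aabbbabbbaa')
  5 → (8, 'abaabbbabbbaa')
  6 → (2, 'ababbbabaabbbabbbaa')
  7 → (15, 'abbbaa')
  8 → (4, 'abbbabaabbbabbbaa')
  9 → (11, 'abbbabbbaa')
  10 → (18, 'baa')
  11 → (9, 'baabbbabbbaa')
  12 → (7, 'babaabbbabbbaa')
  13 → (14, 'babbbaa')
  14 → (3, 'babbbabaabbbabbbaa')
  15 → (17, 'bbaa')
  16 → (6, 'bbabaabbbabbbaa')
  17 → (13, 'bbabbbaa')
  18 → (16, 'bbbaa')
  19 → (5, 'bbbabaabbbabbbaa')
  20 → (12, 'bbbabbbaa')

SA = [20, 19, 0, 1, 10, 8, 2, 15, 4, 11, 18, 9, 7, 14, 3, 17, 6, 13, 16, 5, 12]
rank  pair      lcp
   1  s[20:],s[19:]  1  'a'
   2  s[19:],s[0:]  2  'aa'
   3  s[0:],s[1:]  2  'aa'
   4  s[1:],s[10:]  3  'aab'
   5  s[10:],s[8:]  1  'a'
   6  s[8:],s[2:]  3  'aba'
   7  s[2:],s[15:]  2  'ab'
   8  s[15:],s[4:]  5  'abbba'
   9  s[4:],s[11:]  6  'abbbab'
  10  s[11:],s[18:]  0  ''
  11  s[18:],s[9:]  3  'baa'
  12  s[9:],s[7:]  2  'ba'
  13  s[7:],s[14:]  3  'bab'
  14  s[14:],s[3:]  6  'babbba'
  15  s[3:],s[17:]  1  'b'
  16  s[17:],s[6:]  3  'bba'
  17  s[6:],s[13:]  4  'bbab'
  18  s[13:],s[16:]  2  'bb'
  19  s[16:],s[5:]  4  'bbba'
  20  s[5:],s[12:]  5  'bbbab'

[0, 1, 2, 2, 3, 1, 3, 2, 5, 6, 0, 3, 2, 3, 6, 1, 3, 4, 2, 4, 5]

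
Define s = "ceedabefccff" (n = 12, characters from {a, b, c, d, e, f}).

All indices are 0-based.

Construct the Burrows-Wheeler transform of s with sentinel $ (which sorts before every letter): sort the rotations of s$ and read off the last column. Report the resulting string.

rank  rotation       last
    0  $ceedabefccff  f
    1  abefccff$ceed  d
    2  befccff$ceeda  a
    3  ccff$ceedabef  f
    4  ceedabefccff$  $
    5  cff$ceedabefc  c
    6  dabefccff$cee  e
    7  edabefccff$ce  e
    8  eedabefccff$c  c
    9  efccff$ceedab  b
   10  f$ceedabefccf  f
   11  fccff$ceedabe  e
   12  ff$ceedabefcc  c

fdaf$ceecbfec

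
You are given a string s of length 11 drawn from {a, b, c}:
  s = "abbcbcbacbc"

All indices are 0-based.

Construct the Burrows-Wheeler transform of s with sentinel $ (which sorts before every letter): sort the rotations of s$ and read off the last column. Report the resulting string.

rank  rotation      last
    0  $abbcbcbacbc  c
    1  abbcbcbacbc$  $
    2  acbc$abbcbcb  b
    3  bacbc$abbcbc  c
    4  bbcbcbacbc$a  a
    5  bc$abbcbcbac  c
    6  bcbacbc$abbc  c
    7  bcbcbacbc$ab  b
    8  c$abbcbcbacb  b
    9  cbacbc$abbcb  b
   10  cbc$abbcbcba  a
   11  cbcbacbc$abb  b

c$bcaccbbbab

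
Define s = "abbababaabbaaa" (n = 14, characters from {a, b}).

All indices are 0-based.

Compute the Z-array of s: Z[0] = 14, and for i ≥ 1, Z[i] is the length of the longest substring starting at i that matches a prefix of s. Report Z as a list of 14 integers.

[14, 0, 0, 2, 0, 2, 0, 1, 4, 0, 0, 1, 1, 1]

Z[0]=14
i=1: outside box; Z[1]=0
i=2: outside box; Z[2]=0
i=3: outside box; Z[3]=2 grow→box=[3,5)
i=4: min(r-i=1, Z[1]=0)=0; Z[4]=0
i=5: outside box; Z[5]=2 grow→box=[5,7)
i=6: min(r-i=1, Z[1]=0)=0; Z[6]=0
i=7: outside box; Z[7]=1 grow→box=[7,8)
i=8: outside box; Z[8]=4 grow→box=[8,12)
i=9: min(r-i=3, Z[1]=0)=0; Z[9]=0
i=10: min(r-i=2, Z[2]=0)=0; Z[10]=0
i=11: min(r-i=1, Z[3]=2)=1; Z[11]=1
i=12: outside box; Z[12]=1 grow→box=[12,13)
i=13: outside box; Z[13]=1 grow→box=[13,14)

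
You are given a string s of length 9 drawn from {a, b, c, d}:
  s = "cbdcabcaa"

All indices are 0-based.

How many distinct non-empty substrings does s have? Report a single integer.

39

rank→(start, suffix):
  0 → (8, 'a')
  1 → (7, 'aa')
  2 → (4, 'abcaa')
  3 → (5, 'bcaa')
  4 → (1, 'bdcabcaa')
  5 → (6, 'caa')
  6 → (3, 'cabcaa')
  7 → (0, 'cbdcabcaa')
  8 → (2, 'dcabcaa')

SA = [8, 7, 4, 5, 1, 6, 3, 0, 2]
rank  pair      lcp
   1  s[8:],s[7:]  1  'a'
   2  s[7:],s[4:]  1  'a'
   3  s[4:],s[5:]  0  ''
   4  s[5:],s[1:]  1  'b'
   5  s[1:],s[6:]  0  ''
   6  s[6:],s[3:]  2  'ca'
   7  s[3:],s[0:]  1  'c'
   8  s[0:],s[2:]  0  ''

n(n+1)/2 = 9·10/2 = 45
Σ LCP = 0 + 1 + 1 + 0 + 1 + 0 + 2 + 1 + 0 = 6
distinct = 45 − 6 = 39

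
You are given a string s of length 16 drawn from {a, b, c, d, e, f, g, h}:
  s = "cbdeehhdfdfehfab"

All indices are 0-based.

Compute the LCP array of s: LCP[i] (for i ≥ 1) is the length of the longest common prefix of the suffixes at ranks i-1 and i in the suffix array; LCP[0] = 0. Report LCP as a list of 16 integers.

[0, 0, 1, 0, 0, 1, 2, 0, 1, 2, 0, 1, 1, 0, 1, 1]

sorted suffixes:
  #0 SA[0]=14  'ab'
  #1 SA[1]=15  'b'
  #2 SA[2]=1  'bdeehhdfdfehfab'
  #3 SA[3]=0  'cbdeehhdfdfehfab'
  #4 SA[4]=2  'deehhdfdfehfab'
  #5 SA[5]=7  'dfdfehfab'
  #6 SA[6]=9  'dfehfab'
  #7 SA[7]=3  'eehhdfdfehfab'
  #8 SA[8]=11  'ehfab'
  #9 SA[9]=4  'ehhdfdfehfab'
  #10 SA[10]=13  'fab'
  #11 SA[11]=8  'fdfehfab'
  #12 SA[12]=10  'fehfab'
  #13 SA[13]=6  'hdfdfehfab'
  #14 SA[14]=12  'hfab'
  #15 SA[15]=5  'hhdfdfehfab'

SA = [14, 15, 1, 0, 2, 7, 9, 3, 11, 4, 13, 8, 10, 6, 12, 5]
[i] adj suffixes → lcp
  [1] 14/15 → 0 ('')
  [2] 15/1 → 1 ('b')
  [3] 1/0 → 0 ('')
  [4] 0/2 → 0 ('')
  [5] 2/7 → 1 ('d')
  [6] 7/9 → 2 ('df')
  [7] 9/3 → 0 ('')
  [8] 3/11 → 1 ('e')
  [9] 11/4 → 2 ('eh')
  [10] 4/13 → 0 ('')
  [11] 13/8 → 1 ('f')
  [12] 8/10 → 1 ('f')
  [13] 10/6 → 0 ('')
  [14] 6/12 → 1 ('h')
  [15] 12/5 → 1 ('h')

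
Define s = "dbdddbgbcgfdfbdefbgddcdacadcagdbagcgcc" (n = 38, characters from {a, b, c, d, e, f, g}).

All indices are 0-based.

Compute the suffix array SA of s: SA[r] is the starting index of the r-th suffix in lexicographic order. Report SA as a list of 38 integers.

rank | idx | suffix
   0 |  23 | acadcagdbagcgcc
   1 |  25 | adcagdbagcgcc
   2 |  32 | agcgcc
   3 |  28 | agdbagcgcc
   4 |  31 | bagcgcc
   5 |   7 | bcgfdfbdefbgddcdacadcagdbagcgcc
   6 |   1 | bdddbgbcgfdfbdefbgddcdacadcagdbagcgcc
   7 |  13 | bdefbgddcdacadcagdbagcgcc
   8 |   5 | bgbcgfdfbdefbgddcdacadcagdbagcgcc
   9 |  17 | bgddcdacadcagdbagcgcc
  10 |  37 | c
  11 |  24 | cadcagdbagcgcc
  12 |  27 | cagdbagcgcc
  13 |  36 | cc
  14 |  21 | cdacadcagdbagcgcc
  15 |  34 | cgcc
  16 |   8 | cgfdfbdefbgddcdacadcagdbagcgcc
  17 |  22 | dacadcagdbagcgcc
  18 |  30 | dbagcgcc
  19 |   0 | dbdddbgbcgfdfbdefbgddcdacadcagdbagcgcc
  20 |   4 | dbgbcgfdfbdefbgddcdacadcagdbagcgcc
  21 |  26 | dcagdbagcgcc
  22 |  20 | dcdacadcagdbagcgcc
  23 |   3 | ddbgbcgfdfbdefbgddcdacadcagdbagcgcc
  24 |  19 | ddcdacadcagdbagcgcc
  25 |   2 | dddbgbcgfdfbdefbgddcdacadcagdbagcgcc
  26 |  14 | defbgddcdacadcagdbagcgcc
  27 |  11 | dfbdefbgddcdacadcagdbagcgcc
  28 |  15 | efbgddcdacadcagdbagcgcc
  29 |  12 | fbdefbgddcdacadcagdbagcgcc
  30 |  16 | fbgddcdacadcagdbagcgcc
  31 |  10 | fdfbdefbgddcdacadcagdbagcgcc
  32 |   6 | gbcgfdfbdefbgddcdacadcagdbagcgcc
  33 |  35 | gcc
  34 |  33 | gcgcc
  35 |  29 | gdbagcgcc
  36 |  18 | gddcdacadcagdbagcgcc
  37 |   9 | gfdfbdefbgddcdacadcagdbagcgcc

[23, 25, 32, 28, 31, 7, 1, 13, 5, 17, 37, 24, 27, 36, 21, 34, 8, 22, 30, 0, 4, 26, 20, 3, 19, 2, 14, 11, 15, 12, 16, 10, 6, 35, 33, 29, 18, 9]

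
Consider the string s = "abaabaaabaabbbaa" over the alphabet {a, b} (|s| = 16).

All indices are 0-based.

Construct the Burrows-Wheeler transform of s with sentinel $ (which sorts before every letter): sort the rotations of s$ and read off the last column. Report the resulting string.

rank  rotation           last
    0  $abaabaaabaabbbaa  a
    1  a$abaabaaabaabbba  a
    2  aa$abaabaaabaabbb  b
    3  aaabaabbbaa$abaab  b
    4  aabaaabaabbbaa$ab  b
    5  aabaabbbaa$abaaba  a
    6  aabbbaa$abaabaaab  b
    7  abaaabaabbbaa$aba  a
    8  abaabaaabaabbbaa$  $
    9  abaabbbaa$abaabaa  a
   10  abbbaa$abaabaaaba  a
   11  baa$abaabaaabaabb  b
   12  baaabaabbbaa$abaa  a
   13  baabaaabaabbbaa$a  a
   14  baabbbaa$abaabaaa  a
   15  bbaa$abaabaaabaab  b
   16  bbbaa$abaabaaabaa  a

aabbbaba$aabaaaba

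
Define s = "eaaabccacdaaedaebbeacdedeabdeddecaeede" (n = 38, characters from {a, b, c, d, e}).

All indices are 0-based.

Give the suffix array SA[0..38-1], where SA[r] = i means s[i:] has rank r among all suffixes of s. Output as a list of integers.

rank | idx | suffix
   0 |   1 | aaabccacdaaedaebbeacdedeabdeddecaeede
   1 |   2 | aabccacdaaedaebbeacdedeabdeddecaeede
   2 |  10 | aaedaebbeacdedeabdeddecaeede
   3 |   3 | abccacdaaedaebbeacdedeabdeddecaeede
   4 |  25 | abdeddecaeede
   5 |   7 | acdaaedaebbeacdedeabdeddecaeede
   6 |  19 | acdedeabdeddecaeede
   7 |  14 | aebbeacdedeabdeddecaeede
   8 |  11 | aedaebbeacdedeabdeddecaeede
   9 |  33 | aeede
  10 |  16 | bbeacdedeabdeddecaeede
  11 |   4 | bccacdaaedaebbeacdedeabdeddecaeede
  12 |  26 | bdeddecaeede
  13 |  17 | beacdedeabdeddecaeede
  14 |   6 | cacdaaedaebbeacdedeabdeddecaeede
  15 |  32 | caeede
  16 |   5 | ccacdaaedaebbeacdedeabdeddecaeede
  17 |   8 | cdaaedaebbeacdedeabdeddecaeede
  18 |  20 | cdedeabdeddecaeede
  19 |   9 | daaedaebbeacdedeabdeddecaeede
  20 |  13 | daebbeacdedeabdeddecaeede
  21 |  29 | ddecaeede
  22 |  36 | de
  23 |  23 | deabdeddecaeede
  24 |  30 | decaeede
  25 |  27 | deddecaeede
  26 |  21 | dedeabdeddecaeede
  27 |  37 | e
  28 |   0 | eaaabccacdaaedaebbeacdedeabdeddecaeede
  29 |  24 | eabdeddecaeede
  30 |  18 | eacdedeabdeddecaeede
  31 |  15 | ebbeacdedeabdeddecaeede
  32 |  31 | ecaeede
  33 |  12 | edaebbeacdedeabdeddecaeede
  34 |  28 | eddecaeede
  35 |  35 | ede
  36 |  22 | edeabdeddecaeede
  37 |  34 | eede

[1, 2, 10, 3, 25, 7, 19, 14, 11, 33, 16, 4, 26, 17, 6, 32, 5, 8, 20, 9, 13, 29, 36, 23, 30, 27, 21, 37, 0, 24, 18, 15, 31, 12, 28, 35, 22, 34]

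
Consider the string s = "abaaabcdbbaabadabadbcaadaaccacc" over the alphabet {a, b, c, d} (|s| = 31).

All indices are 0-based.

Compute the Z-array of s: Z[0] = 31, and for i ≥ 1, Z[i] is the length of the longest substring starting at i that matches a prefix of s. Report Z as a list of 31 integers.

Z[0]=31
i=1: i≥r, start 0; Z[1]=0
i=2: i≥r, start 0; Z[2]=1 scan→box=[2,3)
i=3: i≥r, start 0; Z[3]=1 scan→box=[3,4)
i=4: i≥r, start 0; Z[4]=2 scan→box=[4,6)
i=5: min(r-i=1, Z[1]=0)=0; Z[5]=0
i=6: i≥r, start 0; Z[6]=0
i=7: i≥r, start 0; Z[7]=0
i=8: i≥r, start 0; Z[8]=0
i=9: i≥r, start 0; Z[9]=0
i=10: i≥r, start 0; Z[10]=1 scan→box=[10,11)
i=11: i≥r, start 0; Z[11]=3 scan→box=[11,14)
i=12: min(r-i=2, Z[1]=0)=0; Z[12]=0
i=13: min(r-i=1, Z[2]=1)=1; Z[13]=1
i=14: i≥r, start 0; Z[14]=0
i=15: i≥r, start 0; Z[15]=3 scan→box=[15,18)
i=16: min(r-i=2, Z[1]=0)=0; Z[16]=0
i=17: min(r-i=1, Z[2]=1)=1; Z[17]=1
i=18: i≥r, start 0; Z[18]=0
i=19: i≥r, start 0; Z[19]=0
i=20: i≥r, start 0; Z[20]=0
i=21: i≥r, start 0; Z[21]=1 scan→box=[21,22)
i=22: i≥r, start 0; Z[22]=1 scan→box=[22,23)
i=23: i≥r, start 0; Z[23]=0
i=24: i≥r, start 0; Z[24]=1 scan→box=[24,25)
i=25: i≥r, start 0; Z[25]=1 scan→box=[25,26)
i=26: i≥r, start 0; Z[26]=0
i=27: i≥r, start 0; Z[27]=0
i=28: i≥r, start 0; Z[28]=1 scan→box=[28,29)
i=29: i≥r, start 0; Z[29]=0
i=30: i≥r, start 0; Z[30]=0

[31, 0, 1, 1, 2, 0, 0, 0, 0, 0, 1, 3, 0, 1, 0, 3, 0, 1, 0, 0, 0, 1, 1, 0, 1, 1, 0, 0, 1, 0, 0]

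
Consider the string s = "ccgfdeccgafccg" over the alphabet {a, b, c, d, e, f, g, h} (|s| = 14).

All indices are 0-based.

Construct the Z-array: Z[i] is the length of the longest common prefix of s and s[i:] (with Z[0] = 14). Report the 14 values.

Z[0]=14
i=1: fresh scan; Z[1]=1 scan→box=[1,2)
i=2: fresh scan; Z[2]=0
i=3: fresh scan; Z[3]=0
i=4: fresh scan; Z[4]=0
i=5: fresh scan; Z[5]=0
i=6: fresh scan; Z[6]=3 scan→box=[6,9)
i=7: min(r-i=2, Z[1]=1)=1; Z[7]=1
i=8: min(r-i=1, Z[2]=0)=0; Z[8]=0
i=9: fresh scan; Z[9]=0
i=10: fresh scan; Z[10]=0
i=11: fresh scan; Z[11]=3 scan→box=[11,14)
i=12: min(r-i=2, Z[1]=1)=1; Z[12]=1
i=13: min(r-i=1, Z[2]=0)=0; Z[13]=0

[14, 1, 0, 0, 0, 0, 3, 1, 0, 0, 0, 3, 1, 0]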